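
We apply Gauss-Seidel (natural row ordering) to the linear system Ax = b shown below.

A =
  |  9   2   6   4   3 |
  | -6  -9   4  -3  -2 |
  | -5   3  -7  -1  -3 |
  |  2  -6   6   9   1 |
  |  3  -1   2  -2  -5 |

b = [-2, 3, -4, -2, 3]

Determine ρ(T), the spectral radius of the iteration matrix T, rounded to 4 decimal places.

1.1291

Split A = D + L + U, D = diag(9, -9, -7, 9, -5).
GS T = -(D+L)⁻¹U: row 0 first, T[0,3] = -(4)/(9) = -0.4444; later rows by forward substitution.
  T[0,:] = [+0.0000 -0.2222 -0.6667 -0.4444 -0.3333]
  T[1,:] = [+0.0000 +0.1481 +0.8889 -0.0370 +0.0000]
  T[2,:] = [+0.0000 +0.2222 +0.8571 +0.1587 -0.1905]
  T[3,:] = [+0.0000 -0.0000 +0.1693 -0.0317 +0.0899]
  T[4,:] = [+0.0000 -0.0741 -0.3026 -0.1831 -0.3122]
|roots of det(T-λI)|: 1.1291, 0.2456, 0.2456, 0.0138, 0.0000.
ρ = 1.1291; 1.1291 > 1: divergent.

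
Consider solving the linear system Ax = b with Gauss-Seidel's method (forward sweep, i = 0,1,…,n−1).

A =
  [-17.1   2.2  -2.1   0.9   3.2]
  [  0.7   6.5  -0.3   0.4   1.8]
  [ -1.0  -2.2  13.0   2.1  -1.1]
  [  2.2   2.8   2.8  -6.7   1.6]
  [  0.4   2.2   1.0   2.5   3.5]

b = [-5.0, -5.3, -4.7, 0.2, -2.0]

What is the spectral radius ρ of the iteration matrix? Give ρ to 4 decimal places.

0.2445

A = D + L + U where D = diag(-17.1, 6.5, 13, -6.7, 3.5).
GS T = -(D+L)⁻¹U: row 0 first, T[0,2] = -(-2.1)/(-17.1) = -0.1228; later rows by forward substitution.
  T[0,:] = [+0.0000 +0.1287 -0.1228 +0.0526 +0.1871]
  T[1,:] = [+0.0000 -0.0139 +0.0594 -0.0672 -0.2971]
  T[2,:] = [+0.0000 +0.0076 +0.0006 -0.1689 +0.0487]
  T[3,:] = [+0.0000 +0.0396 -0.0153 -0.0814 +0.1965]
  T[4,:] = [+0.0000 -0.0364 -0.0126 +0.1426 +0.0111]
moduli |λ_i(T)| = 0.2445, 0.1603, 0.0258, 0.0258, 0.0000.
spectral radius ρ = 0.2445; 0.2445 < 1, so it converges for any x₀.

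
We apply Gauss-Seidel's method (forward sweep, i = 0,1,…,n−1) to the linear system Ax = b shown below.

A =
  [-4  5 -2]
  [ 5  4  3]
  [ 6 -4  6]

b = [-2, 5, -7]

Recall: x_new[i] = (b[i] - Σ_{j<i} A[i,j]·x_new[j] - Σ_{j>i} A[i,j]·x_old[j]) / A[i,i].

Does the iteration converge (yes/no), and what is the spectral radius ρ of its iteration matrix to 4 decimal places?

Let D = diag(-4, 4, 6); L, U the strict triangles.
GS T = -(D+L)⁻¹U: row 0 first, T[0,1] = -(5)/(-4) = +1.2500; later rows by forward substitution.
  T[0,:] = [+0.0000, +1.2500, -0.5000]
  T[1,:] = [+0.0000, -1.5625, -0.1250]
  T[2,:] = [+0.0000, -2.2917, +0.4167]
|λ(T)| sorted: 1.6980, 0.5521, 0.0000.
ρ = 1.6980; 1.6980 > 1: divergent.

no, ρ = 1.6980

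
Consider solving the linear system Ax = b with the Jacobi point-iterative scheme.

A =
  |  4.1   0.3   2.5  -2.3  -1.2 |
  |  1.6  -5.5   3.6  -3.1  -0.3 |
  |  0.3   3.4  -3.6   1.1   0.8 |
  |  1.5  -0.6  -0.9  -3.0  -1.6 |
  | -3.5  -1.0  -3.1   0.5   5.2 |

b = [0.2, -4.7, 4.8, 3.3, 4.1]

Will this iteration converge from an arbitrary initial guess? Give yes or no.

A = D + L + U where D = diag(4.1, -5.5, -3.6, -3, 5.2).
Jacobi T = -D⁻¹(L+U): T[3,1] = -(-0.6)/(-3) = -0.2000; T[3,3] = 0.
  T[0,:] = [+0.0000 -0.0732 -0.6098 +0.5610 +0.2927]
  T[1,:] = [+0.2909 +0.0000 +0.6545 -0.5636 -0.0545]
  T[2,:] = [+0.0833 +0.9444 +0.0000 +0.3056 +0.2222]
  T[3,:] = [+0.5000 -0.2000 -0.3000 +0.0000 -0.5333]
  T[4,:] = [+0.6731 +0.1923 +0.5962 -0.0962 +0.0000]
|roots of det(T-λI)|: 1.2716, 0.7679, 0.7679, 0.3113, 0.3113.
ρ = 1.2716; 1.2716 > 1 ⇒ diverges.

no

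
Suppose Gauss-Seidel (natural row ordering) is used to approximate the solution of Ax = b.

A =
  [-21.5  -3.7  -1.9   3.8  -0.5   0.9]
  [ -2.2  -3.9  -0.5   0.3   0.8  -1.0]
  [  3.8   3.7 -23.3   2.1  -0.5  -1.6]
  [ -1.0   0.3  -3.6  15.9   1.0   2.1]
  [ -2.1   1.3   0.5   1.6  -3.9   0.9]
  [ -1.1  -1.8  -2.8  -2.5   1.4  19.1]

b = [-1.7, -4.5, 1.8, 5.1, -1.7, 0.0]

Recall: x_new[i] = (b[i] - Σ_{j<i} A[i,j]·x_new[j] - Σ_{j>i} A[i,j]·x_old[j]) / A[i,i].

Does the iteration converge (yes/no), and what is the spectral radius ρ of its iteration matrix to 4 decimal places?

yes, ρ = 0.2622

Write A = D+L+U with D = diag(-21.5, -3.9, -23.3, 15.9, -3.9, 19.1).
T_GS = -(D+L)⁻¹U: row 0 first, T[0,1] = -(-3.7)/(-21.5) = -0.1721; later rows by forward substitution.
  T[0,:] = [+0.0000, -0.1721, -0.0884, +0.1767, -0.0233, +0.0419]
  T[1,:] = [+0.0000, +0.0971, -0.0784, -0.0228, +0.2182, -0.2800]
  T[2,:] = [+0.0000, -0.0127, -0.0269, +0.1153, +0.0094, -0.1063]
  T[3,:] = [+0.0000, -0.0155, -0.0102, +0.0377, -0.0663, -0.1482]
  T[4,:] = [+0.0000, +0.1170, +0.0139, -0.0725, +0.0593, +0.0404]
  T[5,:] = [+0.0000, -0.0132, -0.0188, +0.0352, +0.0076, -0.0619]
|eigenvalues of T|: 0.2622, 0.1407, 0.0620, 0.0620, 0.0117, 0.0000.
ρ = 0.2622; 0.2622 < 1, so it converges for any x₀.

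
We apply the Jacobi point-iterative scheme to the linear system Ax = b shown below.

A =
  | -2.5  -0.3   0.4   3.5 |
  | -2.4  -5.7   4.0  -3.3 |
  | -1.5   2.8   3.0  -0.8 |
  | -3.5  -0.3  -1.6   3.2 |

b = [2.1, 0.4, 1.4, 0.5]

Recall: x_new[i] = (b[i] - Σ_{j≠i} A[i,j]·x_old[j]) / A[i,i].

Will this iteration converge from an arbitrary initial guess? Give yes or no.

Diagonal D = diag(-2.5, -5.7, 3, 3.2); L, U strict lower/upper.
Jacobi T = -D⁻¹(L+U): T[0,1] = -(-0.3)/(-2.5) = -0.1200; T[0,0] = 0.
  T[0,:] = [+0.0000, -0.1200, +0.1600, +1.4000]
  T[1,:] = [-0.4211, +0.0000, +0.7018, -0.5789]
  T[2,:] = [+0.5000, -0.9333, +0.0000, +0.2667]
  T[3,:] = [+1.0938, +0.0938, +0.5000, +0.0000]
eigenvalue magnitudes: 1.4868, 1.2052, 0.8862, 0.8862.
ρ = 1.4868; 1.4868 > 1 ⇒ diverges.

no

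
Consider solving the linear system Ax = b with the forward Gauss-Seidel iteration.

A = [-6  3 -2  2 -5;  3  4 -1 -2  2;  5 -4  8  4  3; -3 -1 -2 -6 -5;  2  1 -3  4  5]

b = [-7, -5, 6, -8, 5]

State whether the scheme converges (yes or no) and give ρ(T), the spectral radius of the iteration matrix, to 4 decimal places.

no, ρ = 1.1945

Diagonal D = diag(-6, 4, 8, -6, 5); L, U strict lower/upper.
GS T = -(D+L)⁻¹U: row 0 first, T[0,1] = -(3)/(-6) = +0.5000; later rows by forward substitution.
  T[0,:] = [+0.0000  +0.5000  -0.3333  +0.3333  -0.8333]
  T[1,:] = [+0.0000  -0.3750  +0.5000  +0.2500  +0.1250]
  T[2,:] = [+0.0000  -0.5000  +0.4583  -0.5833  +0.2083]
  T[3,:] = [+0.0000  -0.0208  -0.0694  -0.0139  -0.5069]
  T[4,:] = [+0.0000  -0.4083  +0.3639  -0.5222  +0.8389]
|λ(T)| sorted: 1.1945, 0.4330, 0.4330, 0.0930, 0.0000.
ρ(T) = max|λ| = 1.1945; 1.1945 > 1 ⇒ diverges.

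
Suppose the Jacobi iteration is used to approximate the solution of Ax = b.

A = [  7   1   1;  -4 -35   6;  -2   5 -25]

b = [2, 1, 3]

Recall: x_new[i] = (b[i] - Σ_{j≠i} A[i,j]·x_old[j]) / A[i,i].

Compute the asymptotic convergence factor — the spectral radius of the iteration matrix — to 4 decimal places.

0.2837

Diagonal D = diag(7, -35, -25); L, U strict lower/upper.
T_J = -D⁻¹(L+U): T[1,0] = -(-4)/(-35) = -0.1143; T[1,1] = 0.
  T[0,:] = [+0.0000 -0.1429 -0.1429]
  T[1,:] = [-0.1143 +0.0000 +0.1714]
  T[2,:] = [-0.0800 +0.2000 +0.0000]
moduli |λ_i(T)| = 0.2837, 0.1830, 0.1006.
ρ = 0.2837; 0.2837 < 1: convergent.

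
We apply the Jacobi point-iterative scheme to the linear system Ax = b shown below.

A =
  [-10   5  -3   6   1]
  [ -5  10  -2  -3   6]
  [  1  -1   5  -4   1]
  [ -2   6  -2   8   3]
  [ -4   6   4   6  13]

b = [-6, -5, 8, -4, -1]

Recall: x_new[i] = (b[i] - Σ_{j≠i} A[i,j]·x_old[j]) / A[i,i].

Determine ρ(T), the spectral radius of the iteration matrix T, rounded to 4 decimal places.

1.2088

A = D + L + U where D = diag(-10, 10, 5, 8, 13).
Jacobi T = -D⁻¹(L+U): T[2,1] = -(-1)/(5) = +0.2000; T[2,2] = 0.
  T[0,:] = [+0.0000  +0.5000  -0.3000  +0.6000  +0.1000]
  T[1,:] = [+0.5000  +0.0000  +0.2000  +0.3000  -0.6000]
  T[2,:] = [-0.2000  +0.2000  +0.0000  +0.8000  -0.2000]
  T[3,:] = [+0.2500  -0.7500  +0.2500  +0.0000  -0.3750]
  T[4,:] = [+0.3077  -0.4615  -0.3077  -0.4615  +0.0000]
moduli |λ_i(T)| = 1.2088, 0.6727, 0.6727, 0.2772, 0.2298.
spectral radius ρ = 1.2088; 1.2088 > 1: divergent.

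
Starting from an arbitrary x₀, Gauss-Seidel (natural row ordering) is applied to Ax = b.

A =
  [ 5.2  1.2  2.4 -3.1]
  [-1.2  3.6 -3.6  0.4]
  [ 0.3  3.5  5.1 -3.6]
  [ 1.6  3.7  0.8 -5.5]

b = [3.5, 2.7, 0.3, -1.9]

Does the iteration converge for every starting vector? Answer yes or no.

A = D + L + U where D = diag(5.2, 3.6, 5.1, -5.5).
GS T = -(D+L)⁻¹U: row 0 first, T[0,1] = -(1.2)/(5.2) = -0.2308; later rows by forward substitution.
  T[0,:] = [+0.0000 -0.2308 -0.4615 +0.5962]
  T[1,:] = [+0.0000 -0.0769 +0.8462 +0.0876]
  T[2,:] = [+0.0000 +0.0664 -0.5535 +0.6107]
  T[3,:] = [+0.0000 -0.1092 +0.3544 +0.3212]
moduli |λ_i(T)| = 0.8630, 0.4243, 0.1294, 0.0000.
ρ(T) = max|λ| = 0.8630; 0.8630 < 1 ⇒ converges.

yes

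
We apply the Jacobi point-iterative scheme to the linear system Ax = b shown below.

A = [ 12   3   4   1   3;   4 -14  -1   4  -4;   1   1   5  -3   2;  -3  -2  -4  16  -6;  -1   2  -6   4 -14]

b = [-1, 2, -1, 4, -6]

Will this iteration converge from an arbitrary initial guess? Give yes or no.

A = D + L + U where D = diag(12, -14, 5, 16, -14).
T_J = -D⁻¹(L+U): T[0,3] = -(1)/(12) = -0.0833; T[0,0] = 0.
  T[0,:] = [+0.0000  -0.2500  -0.3333  -0.0833  -0.2500]
  T[1,:] = [+0.2857  +0.0000  -0.0714  +0.2857  -0.2857]
  T[2,:] = [-0.2000  -0.2000  +0.0000  +0.6000  -0.4000]
  T[3,:] = [+0.1875  +0.1250  +0.2500  +0.0000  +0.3750]
  T[4,:] = [-0.0714  +0.1429  -0.4286  +0.2857  +0.0000]
|roots of det(T-λI)|: 0.9056, 0.4040, 0.4040, 0.3060, 0.3060.
spectral radius ρ = 0.9056; 0.9056 < 1: convergent.

yes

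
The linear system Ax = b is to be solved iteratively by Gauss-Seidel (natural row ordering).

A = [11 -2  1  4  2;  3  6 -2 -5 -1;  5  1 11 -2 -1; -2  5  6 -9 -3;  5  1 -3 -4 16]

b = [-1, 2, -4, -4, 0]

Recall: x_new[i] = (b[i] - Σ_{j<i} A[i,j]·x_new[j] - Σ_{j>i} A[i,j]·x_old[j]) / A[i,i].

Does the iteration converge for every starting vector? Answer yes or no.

yes

Split A = D + L + U, D = diag(11, 6, 11, -9, 16).
Gauss-Seidel: T = -(D+L)⁻¹U, row 0 first, T[0,2] = -(1)/(11) = -0.0909; later rows by forward substitution.
  T[0,:] = [+0.0000, +0.1818, -0.0909, -0.3636, -0.1818]
  T[1,:] = [+0.0000, -0.0909, +0.3788, +1.0152, +0.2576]
  T[2,:] = [+0.0000, -0.0744, +0.0069, +0.2548, +0.1501]
  T[3,:] = [+0.0000, -0.1405, +0.2352, +0.8147, -0.0497]
  T[4,:] = [+0.0000, -0.1002, +0.0648, +0.3016, +0.0564]
eigenvalue magnitudes: 0.6366, 0.1750, 0.1750, 0.0589, 0.0000.
ρ(T) = max|λ| = 0.6366; 0.6366 < 1 ⇒ converges.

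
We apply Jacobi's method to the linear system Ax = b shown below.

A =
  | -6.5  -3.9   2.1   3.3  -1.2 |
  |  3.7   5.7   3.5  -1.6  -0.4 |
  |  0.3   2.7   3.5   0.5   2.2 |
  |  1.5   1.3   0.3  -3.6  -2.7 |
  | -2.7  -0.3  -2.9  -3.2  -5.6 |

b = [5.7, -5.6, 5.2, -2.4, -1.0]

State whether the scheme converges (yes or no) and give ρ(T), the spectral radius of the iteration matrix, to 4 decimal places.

no, ρ = 1.2868

Write A = D+L+U with D = diag(-6.5, 5.7, 3.5, -3.6, -5.6).
Jacobi: T = -D⁻¹(L+U), T[3,4] = -(-2.7)/(-3.6) = -0.7500; T[3,3] = 0.
  T[0,:] = [+0.0000, -0.6000, +0.3231, +0.5077, -0.1846]
  T[1,:] = [-0.6491, +0.0000, -0.6140, +0.2807, +0.0702]
  T[2,:] = [-0.0857, -0.7714, +0.0000, -0.1429, -0.6286]
  T[3,:] = [+0.4167, +0.3611, +0.0833, +0.0000, -0.7500]
  T[4,:] = [-0.4821, -0.0536, -0.5179, -0.5714, +0.0000]
eigenvalue magnitudes: 1.2868, 0.9605, 0.9605, 0.6846, 0.0559.
ρ(T) = max|λ| = 1.2868; 1.2868 > 1, so it fails to converge.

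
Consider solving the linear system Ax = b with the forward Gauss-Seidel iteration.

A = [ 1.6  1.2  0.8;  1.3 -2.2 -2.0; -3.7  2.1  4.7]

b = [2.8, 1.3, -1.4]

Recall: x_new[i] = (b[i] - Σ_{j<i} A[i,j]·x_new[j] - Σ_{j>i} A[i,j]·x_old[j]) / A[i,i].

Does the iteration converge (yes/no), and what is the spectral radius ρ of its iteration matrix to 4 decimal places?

Write A = D+L+U with D = diag(1.6, -2.2, 4.7).
GS T = -(D+L)⁻¹U: row 0 first, T[0,1] = -(1.2)/(1.6) = -0.7500; later rows by forward substitution.
  T[0,:] = [+0.0000, -0.7500, -0.5000]
  T[1,:] = [+0.0000, -0.4432, -1.2045]
  T[2,:] = [+0.0000, -0.3924, +0.1446]
|λ(T)| sorted: 0.8970, 0.5984, 0.0000.
spectral radius ρ = 0.8970; 0.8970 < 1 ⇒ converges.

yes, ρ = 0.8970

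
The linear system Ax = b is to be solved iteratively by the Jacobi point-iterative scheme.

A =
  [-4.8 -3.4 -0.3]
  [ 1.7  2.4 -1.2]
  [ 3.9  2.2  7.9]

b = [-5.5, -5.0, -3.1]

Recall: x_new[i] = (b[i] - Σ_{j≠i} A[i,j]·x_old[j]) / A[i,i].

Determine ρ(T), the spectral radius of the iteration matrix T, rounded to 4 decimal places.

Let D = diag(-4.8, 2.4, 7.9); L, U the strict triangles.
T_J = -D⁻¹(L+U): T[0,1] = -(-3.4)/(-4.8) = -0.7083; T[0,0] = 0.
  T[0,:] = [+0.0000  -0.7083  -0.0625]
  T[1,:] = [-0.7083  +0.0000  +0.5000]
  T[2,:] = [-0.4937  -0.2785  +0.0000]
moduli |λ_i(T)| = 0.7763, 0.4575, 0.4575.
spectral radius ρ = 0.7763; 0.7763 < 1: convergent.

0.7763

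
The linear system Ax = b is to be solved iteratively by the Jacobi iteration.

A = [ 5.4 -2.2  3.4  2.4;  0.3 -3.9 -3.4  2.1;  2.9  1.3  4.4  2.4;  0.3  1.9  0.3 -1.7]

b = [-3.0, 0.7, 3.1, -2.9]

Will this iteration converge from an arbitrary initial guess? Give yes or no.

no

Split A = D + L + U, D = diag(5.4, -3.9, 4.4, -1.7).
Jacobi: T = -D⁻¹(L+U), T[0,2] = -(3.4)/(5.4) = -0.6296; T[0,0] = 0.
  T[0,:] = [+0.0000  +0.4074  -0.6296  -0.4444]
  T[1,:] = [+0.0769  +0.0000  -0.8718  +0.5385]
  T[2,:] = [-0.6591  -0.2955  +0.0000  -0.5455]
  T[3,:] = [+0.1765  +1.1176  +0.1765  +0.0000]
eigenvalue magnitudes: 1.2381, 0.9974, 0.9974, 0.3689.
spectral radius ρ = 1.2381; 1.2381 > 1: divergent.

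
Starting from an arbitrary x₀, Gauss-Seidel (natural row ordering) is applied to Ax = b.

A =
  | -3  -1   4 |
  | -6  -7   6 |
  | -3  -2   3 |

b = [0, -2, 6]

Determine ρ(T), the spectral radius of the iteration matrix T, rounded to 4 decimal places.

Diagonal D = diag(-3, -7, 3); L, U strict lower/upper.
GS T = -(D+L)⁻¹U: row 0 first, T[0,1] = -(-1)/(-3) = -0.3333; later rows by forward substitution.
  T[0,:] = [+0.0000, -0.3333, +1.3333]
  T[1,:] = [+0.0000, +0.2857, -0.2857]
  T[2,:] = [+0.0000, -0.1429, +1.1429]
eigenvalue magnitudes: 1.1881, 0.2405, 0.0000.
ρ = 1.1881; 1.1881 > 1, so it fails to converge.

1.1881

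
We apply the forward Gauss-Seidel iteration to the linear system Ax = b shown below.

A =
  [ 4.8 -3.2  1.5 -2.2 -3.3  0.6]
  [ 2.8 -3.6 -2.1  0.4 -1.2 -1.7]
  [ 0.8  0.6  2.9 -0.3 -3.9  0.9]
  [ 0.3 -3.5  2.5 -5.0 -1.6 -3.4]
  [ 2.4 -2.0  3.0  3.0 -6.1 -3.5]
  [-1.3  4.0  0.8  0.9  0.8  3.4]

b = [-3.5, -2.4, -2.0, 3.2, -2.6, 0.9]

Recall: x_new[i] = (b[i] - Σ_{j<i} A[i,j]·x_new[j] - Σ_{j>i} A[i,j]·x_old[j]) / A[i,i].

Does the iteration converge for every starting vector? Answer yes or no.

no

Let D = diag(4.8, -3.6, 2.9, -5, -6.1, 3.4); L, U the strict triangles.
Gauss-Seidel: T = -(D+L)⁻¹U, row 0 first, T[0,2] = -(1.5)/(4.8) = -0.3125; later rows by forward substitution.
  T[0,:] = [+0.0000 +0.6667 -0.3125 +0.4583 +0.6875 -0.1250]
  T[1,:] = [+0.0000 +0.5185 -0.8264 +0.4676 +0.2014 -0.5694]
  T[2,:] = [+0.0000 -0.2912 +0.2572 -0.1197 +1.1135 -0.1580]
  T[3,:] = [+0.0000 -0.4686 +0.6883 -0.3597 +0.1370 -0.3679]
  T[4,:] = [+0.0000 -0.2814 +0.6130 -0.2088 +0.8195 -0.6949]
  T[5,:] = [+0.0000 -0.0964 +0.4658 -0.2024 -0.4652 +0.9202]
|eigenvalues of T|: 1.4857, 1.1068, 0.6003, 0.1437, 0.0199, 0.0000.
ρ(T) = max|λ| = 1.4857; 1.4857 > 1 ⇒ diverges.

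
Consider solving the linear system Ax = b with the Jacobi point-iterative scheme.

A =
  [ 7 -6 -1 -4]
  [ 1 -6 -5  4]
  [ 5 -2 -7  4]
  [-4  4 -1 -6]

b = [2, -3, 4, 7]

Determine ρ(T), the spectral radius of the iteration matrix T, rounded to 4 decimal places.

1.2281

Split A = D + L + U, D = diag(7, -6, -7, -6).
T_J = -D⁻¹(L+U): T[2,0] = -(5)/(-7) = +0.7143; T[2,2] = 0.
  T[0,:] = [+0.0000, +0.8571, +0.1429, +0.5714]
  T[1,:] = [+0.1667, +0.0000, -0.8333, +0.6667]
  T[2,:] = [+0.7143, -0.2857, +0.0000, +0.5714]
  T[3,:] = [-0.6667, +0.6667, -0.1667, +0.0000]
|roots of det(T-λI)|: 1.2281, 0.9957, 0.9957, 0.0559.
ρ = 1.2281; 1.2281 > 1, so it fails to converge.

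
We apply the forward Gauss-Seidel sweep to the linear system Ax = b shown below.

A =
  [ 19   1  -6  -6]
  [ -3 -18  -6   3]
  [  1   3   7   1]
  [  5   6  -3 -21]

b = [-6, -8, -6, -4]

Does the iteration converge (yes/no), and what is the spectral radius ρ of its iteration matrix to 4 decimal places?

yes, ρ = 0.2121

Let D = diag(19, -18, 7, -21); L, U the strict triangles.
T_GS = -(D+L)⁻¹U: row 0 first, T[0,2] = -(-6)/(19) = +0.3158; later rows by forward substitution.
  T[0,:] = [+0.0000  -0.0526  +0.3158  +0.3158]
  T[1,:] = [+0.0000  +0.0088  -0.3860  +0.1140]
  T[2,:] = [+0.0000  +0.0038  +0.1203  -0.2368]
  T[3,:] = [+0.0000  -0.0106  -0.0523  +0.1416]
moduli |λ_i(T)| = 0.2121, 0.0899, 0.0313, 0.0000.
spectral radius ρ = 0.2121; 0.2121 < 1: convergent.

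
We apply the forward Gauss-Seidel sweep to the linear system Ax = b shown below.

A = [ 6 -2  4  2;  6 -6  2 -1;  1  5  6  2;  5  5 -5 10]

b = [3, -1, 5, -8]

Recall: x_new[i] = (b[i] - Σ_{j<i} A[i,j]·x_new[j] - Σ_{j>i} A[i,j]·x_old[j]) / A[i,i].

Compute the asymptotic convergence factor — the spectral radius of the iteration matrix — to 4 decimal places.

1.2019

Split A = D + L + U, D = diag(6, -6, 6, 10).
Gauss-Seidel: T = -(D+L)⁻¹U, row 0 first, T[0,2] = -(4)/(6) = -0.6667; later rows by forward substitution.
  T[0,:] = [+0.0000  +0.3333  -0.6667  -0.3333]
  T[1,:] = [+0.0000  +0.3333  -0.3333  -0.5000]
  T[2,:] = [+0.0000  -0.3333  +0.3889  +0.1389]
  T[3,:] = [+0.0000  -0.5000  +0.6944  +0.4861]
eigenvalue magnitudes: 1.2019, 0.1241, 0.1241, 0.0000.
spectral radius ρ = 1.2019; 1.2019 > 1: divergent.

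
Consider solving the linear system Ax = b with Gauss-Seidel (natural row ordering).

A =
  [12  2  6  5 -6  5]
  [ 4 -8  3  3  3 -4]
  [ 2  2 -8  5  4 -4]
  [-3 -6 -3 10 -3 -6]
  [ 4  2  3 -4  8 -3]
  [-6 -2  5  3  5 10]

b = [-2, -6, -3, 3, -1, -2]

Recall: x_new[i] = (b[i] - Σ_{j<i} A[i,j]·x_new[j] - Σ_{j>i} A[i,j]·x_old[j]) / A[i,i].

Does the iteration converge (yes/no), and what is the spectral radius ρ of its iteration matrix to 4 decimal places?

no, ρ = 1.2292

A = D + L + U where D = diag(12, -8, -8, 10, 8, 10).
Gauss-Seidel: T = -(D+L)⁻¹U, row 0 first, T[0,2] = -(6)/(12) = -0.5000; later rows by forward substitution.
  T[0,:] = [+0.0000  -0.1667  -0.5000  -0.4167  +0.5000  -0.4167]
  T[1,:] = [+0.0000  -0.0833  +0.1250  +0.1667  +0.6250  -0.7083]
  T[2,:] = [+0.0000  -0.0625  -0.0938  +0.5625  +0.7812  -0.7812]
  T[3,:] = [+0.0000  -0.1188  -0.1031  +0.1438  +1.0594  -0.1844]
  T[4,:] = [+0.0000  +0.0682  +0.2023  +0.0276  -0.1695  +0.9612]
  T[5,:] = [+0.0000  -0.0839  -0.2984  -0.5548  -0.1987  -0.4263]
eigenvalue magnitudes: 1.2292, 0.7407, 0.7407, 0.0625, 0.0625, 0.0000.
ρ(T) = max|λ| = 1.2292; 1.2292 > 1 ⇒ diverges.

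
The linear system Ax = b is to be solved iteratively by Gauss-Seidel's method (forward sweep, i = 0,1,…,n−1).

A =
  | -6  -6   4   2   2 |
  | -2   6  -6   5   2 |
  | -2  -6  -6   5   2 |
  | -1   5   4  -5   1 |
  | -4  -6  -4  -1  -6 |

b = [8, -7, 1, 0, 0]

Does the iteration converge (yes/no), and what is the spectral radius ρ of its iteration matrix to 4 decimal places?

A = D + L + U where D = diag(-6, 6, -6, -5, -6).
Gauss-Seidel: T = -(D+L)⁻¹U, row 0 first, T[0,3] = -(2)/(-6) = +0.3333; later rows by forward substitution.
  T[0,:] = [+0.0000 -1.0000 +0.6667 +0.3333 +0.3333]
  T[1,:] = [+0.0000 -0.3333 +1.2222 -0.7222 -0.2222]
  T[2,:] = [+0.0000 +0.6667 -1.4444 +1.4444 +0.4444]
  T[3,:] = [+0.0000 +0.4000 -0.0667 +0.3667 +0.2667]
  T[4,:] = [+0.0000 +0.4889 -0.6926 -0.5241 -0.3407]
moduli |λ_i(T)| = 1.4455, 0.4704, 0.4704, 0.3473, 0.0000.
spectral radius ρ = 1.4455; 1.4455 > 1, so it fails to converge.

no, ρ = 1.4455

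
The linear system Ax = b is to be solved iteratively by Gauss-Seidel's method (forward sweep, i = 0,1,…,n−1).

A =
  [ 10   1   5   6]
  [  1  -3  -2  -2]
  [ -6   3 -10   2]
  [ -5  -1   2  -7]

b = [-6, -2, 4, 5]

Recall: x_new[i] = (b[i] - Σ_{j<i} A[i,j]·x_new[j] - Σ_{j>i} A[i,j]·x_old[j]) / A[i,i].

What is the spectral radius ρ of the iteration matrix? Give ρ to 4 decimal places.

0.6603

Let D = diag(10, -3, -10, -7); L, U the strict triangles.
Gauss-Seidel: T = -(D+L)⁻¹U, row 0 first, T[0,3] = -(6)/(10) = -0.6000; later rows by forward substitution.
  T[0,:] = [+0.0000 -0.1000 -0.5000 -0.6000]
  T[1,:] = [+0.0000 -0.0333 -0.8333 -0.8667]
  T[2,:] = [+0.0000 +0.0500 +0.0500 +0.3000]
  T[3,:] = [+0.0000 +0.0905 +0.4905 +0.6381]
|eigenvalues of T|: 0.6603, 0.1229, 0.1173, 0.0000.
spectral radius ρ = 0.6603; 0.6603 < 1: convergent.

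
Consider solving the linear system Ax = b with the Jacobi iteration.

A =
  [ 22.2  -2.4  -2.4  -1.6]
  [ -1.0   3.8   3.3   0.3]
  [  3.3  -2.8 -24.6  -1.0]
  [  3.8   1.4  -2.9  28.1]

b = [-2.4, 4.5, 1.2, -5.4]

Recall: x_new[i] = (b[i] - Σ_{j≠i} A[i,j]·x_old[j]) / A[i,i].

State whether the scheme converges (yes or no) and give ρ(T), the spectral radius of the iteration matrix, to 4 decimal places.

Split A = D + L + U, D = diag(22.2, 3.8, -24.6, 28.1).
Jacobi: T = -D⁻¹(L+U), T[1,3] = -(0.3)/(3.8) = -0.0789; T[1,1] = 0.
  T[0,:] = [+0.0000, +0.1081, +0.1081, +0.0721]
  T[1,:] = [+0.2632, +0.0000, -0.8684, -0.0789]
  T[2,:] = [+0.1341, -0.1138, +0.0000, -0.0407]
  T[3,:] = [-0.1352, -0.0498, +0.1032, +0.0000]
|λ(T)| sorted: 0.4132, 0.2956, 0.0648, 0.0648.
spectral radius ρ = 0.4132; 0.4132 < 1, so it converges for any x₀.

yes, ρ = 0.4132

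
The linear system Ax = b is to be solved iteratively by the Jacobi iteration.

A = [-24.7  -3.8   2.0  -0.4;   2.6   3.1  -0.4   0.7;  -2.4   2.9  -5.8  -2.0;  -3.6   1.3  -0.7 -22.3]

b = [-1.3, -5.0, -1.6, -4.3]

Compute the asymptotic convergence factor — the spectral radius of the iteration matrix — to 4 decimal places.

Diagonal D = diag(-24.7, 3.1, -5.8, -22.3); L, U strict lower/upper.
T_J = -D⁻¹(L+U): T[3,1] = -(1.3)/(-22.3) = +0.0583; T[3,3] = 0.
  T[0,:] = [+0.0000  -0.1538  +0.0810  -0.0162]
  T[1,:] = [-0.8387  +0.0000  +0.1290  -0.2258]
  T[2,:] = [-0.4138  +0.5000  +0.0000  -0.3448]
  T[3,:] = [-0.1614  +0.0583  -0.0314  +0.0000]
eigenvalue magnitudes: 0.4637, 0.2331, 0.2331, 0.0007.
ρ(T) = max|λ| = 0.4637; 0.4637 < 1: convergent.

0.4637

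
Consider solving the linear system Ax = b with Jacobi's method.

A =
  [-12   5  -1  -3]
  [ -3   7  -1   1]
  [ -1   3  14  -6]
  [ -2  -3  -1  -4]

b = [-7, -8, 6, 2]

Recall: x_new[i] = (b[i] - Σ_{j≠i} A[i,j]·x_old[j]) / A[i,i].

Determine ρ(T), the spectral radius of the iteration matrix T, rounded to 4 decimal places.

Let D = diag(-12, 7, 14, -4); L, U the strict triangles.
Jacobi: T = -D⁻¹(L+U), T[0,3] = -(-3)/(-12) = -0.2500; T[0,0] = 0.
  T[0,:] = [+0.0000  +0.4167  -0.0833  -0.2500]
  T[1,:] = [+0.4286  +0.0000  +0.1429  -0.1429]
  T[2,:] = [+0.0714  -0.2143  +0.0000  +0.4286]
  T[3,:] = [-0.5000  -0.7500  -0.2500  +0.0000]
eigenvalue magnitudes: 0.6700, 0.4116, 0.2748, 0.2748.
ρ(T) = max|λ| = 0.6700; 0.6700 < 1: convergent.

0.6700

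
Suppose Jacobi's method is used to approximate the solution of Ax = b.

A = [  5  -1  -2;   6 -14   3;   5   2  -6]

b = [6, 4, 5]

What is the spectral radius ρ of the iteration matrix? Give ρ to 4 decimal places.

0.7807

Diagonal D = diag(5, -14, -6); L, U strict lower/upper.
T_J = -D⁻¹(L+U): T[1,2] = -(3)/(-14) = +0.2143; T[1,1] = 0.
  T[0,:] = [+0.0000, +0.2000, +0.4000]
  T[1,:] = [+0.4286, +0.0000, +0.2143]
  T[2,:] = [+0.8333, +0.3333, +0.0000]
eigenvalue magnitudes: 0.7807, 0.5731, 0.2075.
ρ = 0.7807; 0.7807 < 1, so it converges for any x₀.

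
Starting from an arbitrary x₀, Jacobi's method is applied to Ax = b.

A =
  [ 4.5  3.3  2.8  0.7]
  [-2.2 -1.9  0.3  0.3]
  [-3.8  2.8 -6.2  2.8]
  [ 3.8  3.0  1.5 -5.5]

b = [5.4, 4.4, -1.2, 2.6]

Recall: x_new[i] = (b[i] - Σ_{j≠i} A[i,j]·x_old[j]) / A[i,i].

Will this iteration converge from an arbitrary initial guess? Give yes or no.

A = D + L + U where D = diag(4.5, -1.9, -6.2, -5.5).
T_J = -D⁻¹(L+U): T[2,1] = -(2.8)/(-6.2) = +0.4516; T[2,2] = 0.
  T[0,:] = [+0.0000, -0.7333, -0.6222, -0.1556]
  T[1,:] = [-1.1579, +0.0000, +0.1579, +0.1579]
  T[2,:] = [-0.6129, +0.4516, +0.0000, +0.4516]
  T[3,:] = [+0.6909, +0.5455, +0.2727, +0.0000]
eigenvalue magnitudes: 1.2879, 1.0703, 0.1492, 0.1492.
spectral radius ρ = 1.2879; 1.2879 > 1, so it fails to converge.

no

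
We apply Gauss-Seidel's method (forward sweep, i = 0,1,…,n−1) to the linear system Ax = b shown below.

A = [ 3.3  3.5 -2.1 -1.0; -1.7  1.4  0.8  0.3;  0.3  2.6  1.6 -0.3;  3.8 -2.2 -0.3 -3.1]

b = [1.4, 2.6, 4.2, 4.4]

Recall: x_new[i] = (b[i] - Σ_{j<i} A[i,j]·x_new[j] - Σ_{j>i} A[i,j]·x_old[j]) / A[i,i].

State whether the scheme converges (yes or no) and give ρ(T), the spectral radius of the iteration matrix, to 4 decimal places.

no, ρ = 1.5231

A = D + L + U where D = diag(3.3, 1.4, 1.6, -3.1).
GS T = -(D+L)⁻¹U: row 0 first, T[0,3] = -(-1)/(3.3) = +0.3030; later rows by forward substitution.
  T[0,:] = [+0.0000 -1.0606 +0.6364 +0.3030]
  T[1,:] = [+0.0000 -1.2879 +0.2013 +0.1537]
  T[2,:] = [+0.0000 +2.2917 -0.4464 -0.1190]
  T[3,:] = [+0.0000 -0.6079 +0.6804 +0.2739]
|eigenvalues of T|: 1.5231, 0.3354, 0.2727, 0.0000.
ρ = 1.5231; 1.5231 > 1: divergent.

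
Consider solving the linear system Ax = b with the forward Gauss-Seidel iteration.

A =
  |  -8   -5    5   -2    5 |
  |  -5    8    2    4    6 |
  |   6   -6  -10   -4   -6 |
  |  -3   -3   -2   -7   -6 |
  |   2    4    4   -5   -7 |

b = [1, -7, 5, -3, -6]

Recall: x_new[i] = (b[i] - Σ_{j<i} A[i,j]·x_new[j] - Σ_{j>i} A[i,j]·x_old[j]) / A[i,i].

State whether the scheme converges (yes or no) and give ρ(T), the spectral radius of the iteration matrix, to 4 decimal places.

no, ρ = 1.4137

A = D + L + U where D = diag(-8, 8, -10, -7, -7).
T_GS = -(D+L)⁻¹U: row 0 first, T[0,4] = -(5)/(-8) = +0.6250; later rows by forward substitution.
  T[0,:] = [+0.0000 -0.6250 +0.6250 -0.2500 +0.6250]
  T[1,:] = [+0.0000 -0.3906 +0.1406 -0.6562 -0.3594]
  T[2,:] = [+0.0000 -0.1406 +0.2906 -0.1562 -0.0094]
  T[3,:] = [+0.0000 +0.4754 -0.4112 +0.4330 -0.9683]
  T[4,:] = [+0.0000 -0.8217 +0.7187 -0.8450 +0.6595]
moduli |λ_i(T)| = 1.4137, 0.7013, 0.2047, 0.0754, 0.0000.
spectral radius ρ = 1.4137; 1.4137 > 1: divergent.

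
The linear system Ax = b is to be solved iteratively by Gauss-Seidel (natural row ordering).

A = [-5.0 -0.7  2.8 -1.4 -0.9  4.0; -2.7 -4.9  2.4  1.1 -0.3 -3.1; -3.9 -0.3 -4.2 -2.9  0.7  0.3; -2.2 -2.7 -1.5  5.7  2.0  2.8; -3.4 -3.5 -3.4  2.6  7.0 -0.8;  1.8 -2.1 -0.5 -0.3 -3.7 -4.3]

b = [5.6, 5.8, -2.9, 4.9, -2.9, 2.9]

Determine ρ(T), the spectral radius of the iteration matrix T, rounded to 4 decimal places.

1.1930

Write A = D+L+U with D = diag(-5, -4.9, -4.2, 5.7, 7, -4.3).
GS T = -(D+L)⁻¹U: row 0 first, T[0,4] = -(-0.9)/(-5) = -0.1800; later rows by forward substitution.
  T[0,:] = [+0.0000 -0.1400 +0.5600 -0.2800 -0.1800 +0.8000]
  T[1,:] = [+0.0000 +0.0771 +0.1812 +0.3788 +0.0380 -1.0735]
  T[2,:] = [+0.0000 +0.1245 -0.5329 -0.4575 +0.3311 -0.5948]
  T[3,:] = [+0.0000 +0.0153 +0.1617 -0.0491 -0.3152 -0.8475]
  T[4,:] = [+0.0000 +0.0254 +0.0437 -0.1506 +0.2095 -0.0080]
  T[5,:] = [+0.0000 -0.1336 +0.1590 -0.1160 -0.2906 +0.9943]
|λ(T)| sorted: 1.1930, 0.5142, 0.5142, 0.3249, 0.0078, 0.0000.
spectral radius ρ = 1.1930; 1.1930 > 1: divergent.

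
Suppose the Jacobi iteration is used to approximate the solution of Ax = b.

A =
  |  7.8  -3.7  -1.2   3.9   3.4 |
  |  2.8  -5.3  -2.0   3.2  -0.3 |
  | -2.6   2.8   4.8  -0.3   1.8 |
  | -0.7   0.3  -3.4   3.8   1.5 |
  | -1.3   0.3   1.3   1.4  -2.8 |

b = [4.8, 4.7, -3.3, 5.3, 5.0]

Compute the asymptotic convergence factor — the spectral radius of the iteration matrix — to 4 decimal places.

1.1576

Write A = D+L+U with D = diag(7.8, -5.3, 4.8, 3.8, -2.8).
T_J = -D⁻¹(L+U): T[1,0] = -(2.8)/(-5.3) = +0.5283; T[1,1] = 0.
  T[0,:] = [+0.0000 +0.4744 +0.1538 -0.5000 -0.4359]
  T[1,:] = [+0.5283 +0.0000 -0.3774 +0.6038 -0.0566]
  T[2,:] = [+0.5417 -0.5833 +0.0000 +0.0625 -0.3750]
  T[3,:] = [+0.1842 -0.0789 +0.8947 +0.0000 -0.3947]
  T[4,:] = [-0.4643 +0.1071 +0.4643 +0.5000 +0.0000]
|λ(T)| sorted: 1.1576, 0.9597, 0.9597, 0.5960, 0.2574.
ρ(T) = max|λ| = 1.1576; 1.1576 > 1: divergent.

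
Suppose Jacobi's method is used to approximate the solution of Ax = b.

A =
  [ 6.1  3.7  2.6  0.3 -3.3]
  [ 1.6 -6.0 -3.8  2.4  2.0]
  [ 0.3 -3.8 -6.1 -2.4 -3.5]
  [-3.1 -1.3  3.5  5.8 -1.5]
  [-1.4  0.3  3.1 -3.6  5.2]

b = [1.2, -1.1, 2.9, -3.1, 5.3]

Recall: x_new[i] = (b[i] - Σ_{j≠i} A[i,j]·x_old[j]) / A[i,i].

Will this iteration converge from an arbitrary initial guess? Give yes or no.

no

Let D = diag(6.1, -6, -6.1, 5.8, 5.2); L, U the strict triangles.
T_J = -D⁻¹(L+U): T[4,0] = -(-1.4)/(5.2) = +0.2692; T[4,4] = 0.
  T[0,:] = [+0.0000 -0.6066 -0.4262 -0.0492 +0.5410]
  T[1,:] = [+0.2667 +0.0000 -0.6333 +0.4000 +0.3333]
  T[2,:] = [+0.0492 -0.6230 +0.0000 -0.3934 -0.5738]
  T[3,:] = [+0.5345 +0.2241 -0.6034 +0.0000 +0.2586]
  T[4,:] = [+0.2692 -0.0577 -0.5962 +0.6923 +0.0000]
eigenvalue magnitudes: 1.3820, 0.6207, 0.5788, 0.5788, 0.0696.
spectral radius ρ = 1.3820; 1.3820 > 1, so it fails to converge.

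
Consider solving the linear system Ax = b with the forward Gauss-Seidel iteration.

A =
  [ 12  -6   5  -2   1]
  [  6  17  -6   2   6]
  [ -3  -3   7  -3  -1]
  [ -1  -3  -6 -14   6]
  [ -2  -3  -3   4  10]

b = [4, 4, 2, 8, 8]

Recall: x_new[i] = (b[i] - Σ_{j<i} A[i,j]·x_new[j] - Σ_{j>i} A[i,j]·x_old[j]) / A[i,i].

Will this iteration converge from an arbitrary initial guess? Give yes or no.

yes

Split A = D + L + U, D = diag(12, 17, 7, -14, 10).
GS T = -(D+L)⁻¹U: row 0 first, T[0,2] = -(5)/(12) = -0.4167; later rows by forward substitution.
  T[0,:] = [+0.0000, +0.5000, -0.4167, +0.1667, -0.0833]
  T[1,:] = [+0.0000, -0.1765, +0.5000, -0.1765, -0.3235]
  T[2,:] = [+0.0000, +0.1387, +0.0357, +0.4244, -0.0315]
  T[3,:] = [+0.0000, -0.0573, -0.0927, -0.1560, +0.5174]
  T[4,:] = [+0.0000, +0.1116, +0.1145, +0.1701, -0.3301]
eigenvalue magnitudes: 0.5498, 0.2279, 0.2279, 0.2271, 0.0000.
spectral radius ρ = 0.5498; 0.5498 < 1, so it converges for any x₀.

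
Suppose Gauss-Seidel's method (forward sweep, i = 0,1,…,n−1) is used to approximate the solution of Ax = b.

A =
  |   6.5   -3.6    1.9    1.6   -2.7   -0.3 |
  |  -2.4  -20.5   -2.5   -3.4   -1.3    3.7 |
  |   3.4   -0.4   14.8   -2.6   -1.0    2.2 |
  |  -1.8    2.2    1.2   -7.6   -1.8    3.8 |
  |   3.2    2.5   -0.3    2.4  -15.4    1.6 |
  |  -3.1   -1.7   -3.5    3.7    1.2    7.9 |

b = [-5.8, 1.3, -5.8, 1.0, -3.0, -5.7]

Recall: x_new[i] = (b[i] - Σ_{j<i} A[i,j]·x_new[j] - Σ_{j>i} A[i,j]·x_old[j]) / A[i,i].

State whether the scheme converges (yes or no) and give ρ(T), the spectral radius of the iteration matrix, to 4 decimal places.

yes, ρ = 0.5659

Split A = D + L + U, D = diag(6.5, -20.5, 14.8, -7.6, -15.4, 7.9).
GS T = -(D+L)⁻¹U: row 0 first, T[0,5] = -(-0.3)/(6.5) = +0.0462; later rows by forward substitution.
  T[0,:] = [+0.0000  +0.5538  -0.2923  -0.2462  +0.4154  +0.0462]
  T[1,:] = [+0.0000  -0.0648  -0.0877  -0.1370  -0.1120  +0.1751]
  T[2,:] = [+0.0000  -0.1290  +0.0648  +0.2285  -0.0309  -0.1545]
  T[3,:] = [+0.0000  -0.1703  +0.0541  +0.0547  -0.3725  +0.5154]
  T[4,:] = [+0.0000  +0.0805  -0.0678  -0.0693  +0.0107  +0.2252]
  T[5,:] = [+0.0000  +0.2138  -0.1199  -0.0399  +0.2981  -0.2883]
eigenvalue magnitudes: 0.5659, 0.3216, 0.0922, 0.0826, 0.0826, 0.0000.
spectral radius ρ = 0.5659; 0.5659 < 1 ⇒ converges.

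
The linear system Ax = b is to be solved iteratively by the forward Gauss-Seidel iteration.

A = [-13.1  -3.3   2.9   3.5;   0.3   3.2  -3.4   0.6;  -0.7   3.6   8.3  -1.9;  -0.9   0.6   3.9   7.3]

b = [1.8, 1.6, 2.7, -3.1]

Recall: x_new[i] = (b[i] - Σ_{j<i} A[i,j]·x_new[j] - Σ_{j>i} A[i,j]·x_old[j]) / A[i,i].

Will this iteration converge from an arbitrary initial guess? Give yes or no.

yes

Let D = diag(-13.1, 3.2, 8.3, 7.3); L, U the strict triangles.
GS T = -(D+L)⁻¹U: row 0 first, T[0,1] = -(-3.3)/(-13.1) = -0.2519; later rows by forward substitution.
  T[0,:] = [+0.0000  -0.2519  +0.2214  +0.2672]
  T[1,:] = [+0.0000  +0.0236  +1.0417  -0.2125]
  T[2,:] = [+0.0000  -0.0315  -0.4332  +0.3436]
  T[3,:] = [+0.0000  -0.0162  +0.1731  -0.1332]
|eigenvalues of T|: 0.5422, 0.1180, 0.1180, 0.0000.
ρ = 0.5422; 0.5422 < 1: convergent.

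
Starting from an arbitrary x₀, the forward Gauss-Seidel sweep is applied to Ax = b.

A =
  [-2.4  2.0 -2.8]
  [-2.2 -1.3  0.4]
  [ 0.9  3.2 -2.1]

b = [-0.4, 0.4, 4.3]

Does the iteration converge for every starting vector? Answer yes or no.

no

A = D + L + U where D = diag(-2.4, -1.3, -2.1).
GS T = -(D+L)⁻¹U: row 0 first, T[0,2] = -(-2.8)/(-2.4) = -1.1667; later rows by forward substitution.
  T[0,:] = [+0.0000, +0.8333, -1.1667]
  T[1,:] = [+0.0000, -1.4103, +2.2821]
  T[2,:] = [+0.0000, -1.7918, +2.9774]
|roots of det(T-λI)|: 1.6344, 0.0672, 0.0000.
ρ = 1.6344; 1.6344 > 1 ⇒ diverges.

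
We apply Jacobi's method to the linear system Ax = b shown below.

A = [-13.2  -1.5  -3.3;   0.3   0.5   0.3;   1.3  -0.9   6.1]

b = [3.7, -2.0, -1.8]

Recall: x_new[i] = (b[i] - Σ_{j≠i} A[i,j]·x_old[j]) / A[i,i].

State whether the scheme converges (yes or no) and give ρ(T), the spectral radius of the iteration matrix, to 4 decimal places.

yes, ρ = 0.2513

Split A = D + L + U, D = diag(-13.2, 0.5, 6.1).
T_J = -D⁻¹(L+U): T[2,1] = -(-0.9)/(6.1) = +0.1475; T[2,2] = 0.
  T[0,:] = [+0.0000  -0.1136  -0.2500]
  T[1,:] = [-0.6000  +0.0000  -0.6000]
  T[2,:] = [-0.2131  +0.1475  +0.0000]
|roots of det(T-λI)|: 0.2513, 0.1739, 0.1739.
spectral radius ρ = 0.2513; 0.2513 < 1, so it converges for any x₀.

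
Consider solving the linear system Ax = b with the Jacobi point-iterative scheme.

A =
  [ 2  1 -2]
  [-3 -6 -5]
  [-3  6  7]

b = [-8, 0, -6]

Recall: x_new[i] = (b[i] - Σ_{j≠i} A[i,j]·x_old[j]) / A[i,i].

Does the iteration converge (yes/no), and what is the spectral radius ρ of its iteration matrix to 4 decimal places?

no, ρ = 1.3566

Diagonal D = diag(2, -6, 7); L, U strict lower/upper.
T_J = -D⁻¹(L+U): T[0,1] = -(1)/(2) = -0.5000; T[0,0] = 0.
  T[0,:] = [+0.0000 -0.5000 +1.0000]
  T[1,:] = [-0.5000 +0.0000 -0.8333]
  T[2,:] = [+0.4286 -0.8571 +0.0000]
|roots of det(T-λI)|: 1.3566, 0.7904, 0.5662.
spectral radius ρ = 1.3566; 1.3566 > 1 ⇒ diverges.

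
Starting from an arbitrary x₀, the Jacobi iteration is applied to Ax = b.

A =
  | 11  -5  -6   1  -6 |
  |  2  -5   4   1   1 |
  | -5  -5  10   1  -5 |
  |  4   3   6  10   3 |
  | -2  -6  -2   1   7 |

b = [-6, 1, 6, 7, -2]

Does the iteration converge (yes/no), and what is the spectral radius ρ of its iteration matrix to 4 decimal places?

A = D + L + U where D = diag(11, -5, 10, 10, 7).
T_J = -D⁻¹(L+U): T[0,2] = -(-6)/(11) = +0.5455; T[0,0] = 0.
  T[0,:] = [+0.0000, +0.4545, +0.5455, -0.0909, +0.5455]
  T[1,:] = [+0.4000, +0.0000, +0.8000, +0.2000, +0.2000]
  T[2,:] = [+0.5000, +0.5000, +0.0000, -0.1000, +0.5000]
  T[3,:] = [-0.4000, -0.3000, -0.6000, +0.0000, -0.3000]
  T[4,:] = [+0.2857, +0.8571, +0.2857, -0.1429, +0.0000]
|eigenvalues of T|: 1.4884, 0.5956, 0.5956, 0.5491, 0.0591.
spectral radius ρ = 1.4884; 1.4884 > 1, so it fails to converge.

no, ρ = 1.4884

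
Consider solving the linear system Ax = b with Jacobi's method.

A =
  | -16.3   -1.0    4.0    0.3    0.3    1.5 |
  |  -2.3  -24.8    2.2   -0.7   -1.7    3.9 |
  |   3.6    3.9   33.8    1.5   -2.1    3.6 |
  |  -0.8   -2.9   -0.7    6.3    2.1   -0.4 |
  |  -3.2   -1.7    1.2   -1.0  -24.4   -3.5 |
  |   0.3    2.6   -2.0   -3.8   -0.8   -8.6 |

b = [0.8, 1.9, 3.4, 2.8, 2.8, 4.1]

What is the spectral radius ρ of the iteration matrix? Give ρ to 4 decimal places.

0.4158

A = D + L + U where D = diag(-16.3, -24.8, 33.8, 6.3, -24.4, -8.6).
T_J = -D⁻¹(L+U): T[2,0] = -(3.6)/(33.8) = -0.1065; T[2,2] = 0.
  T[0,:] = [+0.0000  -0.0613  +0.2454  +0.0184  +0.0184  +0.0920]
  T[1,:] = [-0.0927  +0.0000  +0.0887  -0.0282  -0.0685  +0.1573]
  T[2,:] = [-0.1065  -0.1154  +0.0000  -0.0444  +0.0621  -0.1065]
  T[3,:] = [+0.1270  +0.4603  +0.1111  +0.0000  -0.3333  +0.0635]
  T[4,:] = [-0.1311  -0.0697  +0.0492  -0.0410  +0.0000  -0.1434]
  T[5,:] = [+0.0349  +0.3023  -0.2326  -0.4419  -0.0930  +0.0000]
|λ(T)| sorted: 0.4158, 0.3203, 0.3203, 0.1328, 0.1328, 0.0116.
ρ = 0.4158; 0.4158 < 1 ⇒ converges.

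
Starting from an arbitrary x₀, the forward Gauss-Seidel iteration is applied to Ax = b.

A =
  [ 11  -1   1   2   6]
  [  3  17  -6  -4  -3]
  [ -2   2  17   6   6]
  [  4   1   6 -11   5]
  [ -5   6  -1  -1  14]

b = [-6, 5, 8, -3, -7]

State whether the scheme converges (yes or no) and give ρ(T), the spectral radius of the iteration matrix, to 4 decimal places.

Diagonal D = diag(11, 17, 17, -11, 14); L, U strict lower/upper.
Gauss-Seidel: T = -(D+L)⁻¹U, row 0 first, T[0,4] = -(6)/(11) = -0.5455; later rows by forward substitution.
  T[0,:] = [+0.0000 +0.0909 -0.0909 -0.1818 -0.5455]
  T[1,:] = [+0.0000 -0.0160 +0.3690 +0.2674 +0.2727]
  T[2,:] = [+0.0000 +0.0126 -0.0541 -0.4058 -0.4492]
  T[3,:] = [+0.0000 +0.0385 -0.0290 -0.2631 +0.0360]
  T[4,:] = [+0.0000 +0.0430 -0.1965 -0.2273 -0.3412]
|eigenvalues of T|: 0.5953, 0.2548, 0.1101, 0.1101, 0.0000.
ρ = 0.5953; 0.5953 < 1 ⇒ converges.

yes, ρ = 0.5953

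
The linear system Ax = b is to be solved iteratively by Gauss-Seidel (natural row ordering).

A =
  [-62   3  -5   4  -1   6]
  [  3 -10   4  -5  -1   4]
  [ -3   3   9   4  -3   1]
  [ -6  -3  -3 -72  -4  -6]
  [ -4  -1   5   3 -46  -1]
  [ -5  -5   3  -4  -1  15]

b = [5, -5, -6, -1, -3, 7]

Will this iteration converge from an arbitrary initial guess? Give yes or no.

Let D = diag(-62, -10, 9, -72, -46, 15); L, U the strict triangles.
GS T = -(D+L)⁻¹U: row 0 first, T[0,2] = -(-5)/(-62) = -0.0806; later rows by forward substitution.
  T[0,:] = [+0.0000  +0.0484  -0.0806  +0.0645  -0.0161  +0.0968]
  T[1,:] = [+0.0000  +0.0145  +0.3758  -0.4806  -0.1048  +0.4290]
  T[2,:] = [+0.0000  +0.0113  -0.1522  -0.2627  +0.3629  -0.2219]
  T[3,:] = [+0.0000  -0.0051  -0.0026  +0.0256  -0.0650  -0.1000]
  T[4,:] = [+0.0000  -0.0036  -0.0179  -0.0220  +0.0389  -0.0701]
  T[5,:] = [+0.0000  +0.0171  +0.1269  -0.0808  -0.1276  +0.1883]
moduli |λ_i(T)| = 0.2351, 0.0852, 0.0852, 0.0459, 0.0442, 0.0000.
ρ = 0.2351; 0.2351 < 1 ⇒ converges.

yes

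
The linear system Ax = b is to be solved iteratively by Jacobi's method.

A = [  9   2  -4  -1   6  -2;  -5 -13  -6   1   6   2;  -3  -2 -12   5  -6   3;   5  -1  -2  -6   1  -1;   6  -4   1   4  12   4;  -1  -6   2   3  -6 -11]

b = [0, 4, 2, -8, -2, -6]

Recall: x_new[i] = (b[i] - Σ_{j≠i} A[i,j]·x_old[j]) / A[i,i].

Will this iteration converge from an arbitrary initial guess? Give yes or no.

Diagonal D = diag(9, -13, -12, -6, 12, -11); L, U strict lower/upper.
T_J = -D⁻¹(L+U): T[0,3] = -(-1)/(9) = +0.1111; T[0,0] = 0.
  T[0,:] = [+0.0000 -0.2222 +0.4444 +0.1111 -0.6667 +0.2222]
  T[1,:] = [-0.3846 +0.0000 -0.4615 +0.0769 +0.4615 +0.1538]
  T[2,:] = [-0.2500 -0.1667 +0.0000 +0.4167 -0.5000 +0.2500]
  T[3,:] = [+0.8333 -0.1667 -0.3333 +0.0000 +0.1667 -0.1667]
  T[4,:] = [-0.5000 +0.3333 -0.0833 -0.3333 +0.0000 -0.3333]
  T[5,:] = [-0.0909 -0.5455 +0.1818 +0.2727 -0.5455 +0.0000]
|λ(T)| sorted: 1.2611, 0.6971, 0.6971, 0.4712, 0.2391, 0.2391.
spectral radius ρ = 1.2611; 1.2611 > 1: divergent.

no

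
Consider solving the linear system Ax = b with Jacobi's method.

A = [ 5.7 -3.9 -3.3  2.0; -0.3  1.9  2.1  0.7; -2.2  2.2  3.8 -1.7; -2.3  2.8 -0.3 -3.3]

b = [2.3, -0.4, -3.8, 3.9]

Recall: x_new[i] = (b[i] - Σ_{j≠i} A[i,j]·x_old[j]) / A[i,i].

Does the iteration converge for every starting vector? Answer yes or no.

A = D + L + U where D = diag(5.7, 1.9, 3.8, -3.3).
Jacobi T = -D⁻¹(L+U): T[3,2] = -(-0.3)/(-3.3) = -0.0909; T[3,3] = 0.
  T[0,:] = [+0.0000  +0.6842  +0.5789  -0.3509]
  T[1,:] = [+0.1579  +0.0000  -1.1053  -0.3684]
  T[2,:] = [+0.5789  -0.5789  +0.0000  +0.4474]
  T[3,:] = [-0.6970  +0.8485  -0.0909  +0.0000]
|roots of det(T-λI)|: 1.3645, 0.6592, 0.6592, 0.5701.
spectral radius ρ = 1.3645; 1.3645 > 1 ⇒ diverges.

no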